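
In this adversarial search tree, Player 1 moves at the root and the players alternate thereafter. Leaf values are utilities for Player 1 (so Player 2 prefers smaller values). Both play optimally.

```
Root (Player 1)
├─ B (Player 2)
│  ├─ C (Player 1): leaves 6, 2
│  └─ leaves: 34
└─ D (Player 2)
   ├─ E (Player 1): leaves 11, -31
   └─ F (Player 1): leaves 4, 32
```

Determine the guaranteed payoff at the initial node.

11

C (Player 1): max(6, 2) = 6
B (Player 2): min(6, 34) = 6
E (Player 1): max(11, -31) = 11
F (Player 1): max(4, 32) = 32
D (Player 2): min(11, 32) = 11
Root (Player 1): max(6, 11) = 11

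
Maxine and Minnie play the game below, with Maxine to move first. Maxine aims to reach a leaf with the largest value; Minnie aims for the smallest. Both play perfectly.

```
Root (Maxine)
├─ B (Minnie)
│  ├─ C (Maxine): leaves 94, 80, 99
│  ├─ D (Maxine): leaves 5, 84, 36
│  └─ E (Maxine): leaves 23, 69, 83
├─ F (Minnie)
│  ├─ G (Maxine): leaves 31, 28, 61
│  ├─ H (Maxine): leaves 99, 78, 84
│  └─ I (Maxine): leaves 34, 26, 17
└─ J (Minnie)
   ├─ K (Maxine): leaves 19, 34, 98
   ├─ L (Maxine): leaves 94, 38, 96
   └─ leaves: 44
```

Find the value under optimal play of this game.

83

C (Maxine): max(94, 80, 99) = 99
D (Maxine): max(5, 84, 36) = 84
E (Maxine): max(23, 69, 83) = 83
B (Minnie): min(99, 84, 83) = 83
G (Maxine): max(31, 28, 61) = 61
H (Maxine): max(99, 78, 84) = 99
I (Maxine): max(34, 26, 17) = 34
F (Minnie): min(61, 99, 34) = 34
K (Maxine): max(19, 34, 98) = 98
L (Maxine): max(94, 38, 96) = 96
J (Minnie): min(98, 96, 44) = 44
Root (Maxine): max(83, 34, 44) = 83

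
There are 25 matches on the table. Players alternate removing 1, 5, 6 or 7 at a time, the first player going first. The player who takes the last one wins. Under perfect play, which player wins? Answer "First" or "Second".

Mark each pile size as W (mover wins) or L (mover loses):
i:   0  1  2  3  4  5  6  7  8  9 10 11 12 13 14 15 16 17 18 19 20 21 22 23 24 25
     L  W  L  W  L  W  W  W  W  W  W  W  L  W  L  W  L  W  W  W  W  W  W  W  L  W
Position 25 is W, so the first player wins.

First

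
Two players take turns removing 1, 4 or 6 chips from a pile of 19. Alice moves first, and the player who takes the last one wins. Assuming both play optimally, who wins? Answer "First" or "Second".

W/L table (W = player to move can force a win):
i:   0  1  2  3  4  5  6  7  8  9 10 11 12 13 14 15 16 17 18 19
     L  W  L  W  W  L  W  L  W  W  L  W  L  W  W  L  W  L  W  W
Position 19 is W, so the first player wins.

First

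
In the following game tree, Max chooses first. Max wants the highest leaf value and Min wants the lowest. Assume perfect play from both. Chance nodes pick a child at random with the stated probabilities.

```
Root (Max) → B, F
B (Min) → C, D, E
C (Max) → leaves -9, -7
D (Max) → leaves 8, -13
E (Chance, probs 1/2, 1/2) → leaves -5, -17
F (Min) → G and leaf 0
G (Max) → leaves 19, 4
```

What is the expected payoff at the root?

0

C (Max): max(-9, -7) = -7
D (Max): max(8, -13) = 8
E (Chance): 1/2·-5 + 1/2·-17 = -11
B (Min): min(-7, 8, -11) = -11
G (Max): max(19, 4) = 19
F (Min): min(19, 0) = 0
Root (Max): max(-11, 0) = 0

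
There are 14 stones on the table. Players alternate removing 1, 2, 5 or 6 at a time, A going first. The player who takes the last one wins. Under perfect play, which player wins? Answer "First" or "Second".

Second

i:   0  1  2  3  4  5  6  7  8  9 10 11 12 13 14
     L  W  W  L  W  W  W  L  W  W  L  W  W  W  L
Position 14 is L, so the second player wins.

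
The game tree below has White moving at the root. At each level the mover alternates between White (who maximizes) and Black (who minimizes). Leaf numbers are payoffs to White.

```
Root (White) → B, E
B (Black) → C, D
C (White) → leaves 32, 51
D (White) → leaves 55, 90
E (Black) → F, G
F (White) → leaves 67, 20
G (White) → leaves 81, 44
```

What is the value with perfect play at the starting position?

67

C (White): max(32, 51) = 51
D (White): max(55, 90) = 90
B (Black): min(51, 90) = 51
F (White): max(67, 20) = 67
G (White): max(81, 44) = 81
E (Black): min(67, 81) = 67
Root (White): max(51, 67) = 67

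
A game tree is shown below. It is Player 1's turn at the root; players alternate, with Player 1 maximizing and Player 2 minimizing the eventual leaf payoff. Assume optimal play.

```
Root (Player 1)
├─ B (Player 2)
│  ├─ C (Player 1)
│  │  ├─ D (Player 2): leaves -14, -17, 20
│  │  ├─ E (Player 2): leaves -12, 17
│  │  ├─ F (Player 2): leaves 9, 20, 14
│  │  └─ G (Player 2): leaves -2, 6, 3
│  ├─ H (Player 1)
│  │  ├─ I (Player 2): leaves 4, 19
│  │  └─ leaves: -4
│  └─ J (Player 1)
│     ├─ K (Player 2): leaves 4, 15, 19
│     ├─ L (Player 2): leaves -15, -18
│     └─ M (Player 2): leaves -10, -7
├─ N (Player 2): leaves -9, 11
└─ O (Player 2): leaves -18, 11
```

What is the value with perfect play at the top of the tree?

4

D (Player 2): min(-14, -17, 20) = -17
E (Player 2): min(-12, 17) = -12
F (Player 2): min(9, 20, 14) = 9
G (Player 2): min(-2, 6, 3) = -2
C (Player 1): max(-17, -12, 9, -2) = 9
I (Player 2): min(4, 19) = 4
H (Player 1): max(4, -4) = 4
K (Player 2): min(4, 15, 19) = 4
L (Player 2): min(-15, -18) = -18
M (Player 2): min(-10, -7) = -10
J (Player 1): max(4, -18, -10) = 4
B (Player 2): min(9, 4, 4) = 4
N (Player 2): min(-9, 11) = -9
O (Player 2): min(-18, 11) = -18
Root (Player 1): max(4, -9, -18) = 4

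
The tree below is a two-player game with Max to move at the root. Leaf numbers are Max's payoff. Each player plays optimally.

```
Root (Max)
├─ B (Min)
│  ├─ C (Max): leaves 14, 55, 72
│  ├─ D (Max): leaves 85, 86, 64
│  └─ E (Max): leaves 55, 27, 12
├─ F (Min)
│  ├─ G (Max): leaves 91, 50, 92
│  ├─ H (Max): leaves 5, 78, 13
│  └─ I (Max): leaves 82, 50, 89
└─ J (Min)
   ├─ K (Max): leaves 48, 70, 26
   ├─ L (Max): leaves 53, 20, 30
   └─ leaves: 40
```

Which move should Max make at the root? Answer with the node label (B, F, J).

C (Max): max(14, 55, 72) = 72
D (Max): max(85, 86, 64) = 86
E (Max): max(55, 27, 12) = 55
B (Min): min(72, 86, 55) = 55
G (Max): max(91, 50, 92) = 92
H (Max): max(5, 78, 13) = 78
I (Max): max(82, 50, 89) = 89
F (Min): min(92, 78, 89) = 78
K (Max): max(48, 70, 26) = 70
L (Max): max(53, 20, 30) = 53
J (Min): min(70, 53, 40) = 40
Root (Max): max(55, 78, 40) = 78
Max picks the child with the highest value: F (value 78).

F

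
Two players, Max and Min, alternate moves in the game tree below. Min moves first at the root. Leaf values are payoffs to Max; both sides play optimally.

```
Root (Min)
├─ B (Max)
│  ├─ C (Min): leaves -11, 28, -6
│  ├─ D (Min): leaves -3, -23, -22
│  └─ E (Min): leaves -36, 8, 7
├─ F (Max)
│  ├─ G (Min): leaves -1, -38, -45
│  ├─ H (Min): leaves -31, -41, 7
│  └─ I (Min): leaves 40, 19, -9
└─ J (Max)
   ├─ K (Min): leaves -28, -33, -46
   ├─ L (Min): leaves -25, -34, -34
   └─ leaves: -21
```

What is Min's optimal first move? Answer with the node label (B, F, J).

J

C (Min): min(-11, 28, -6) = -11
D (Min): min(-3, -23, -22) = -23
E (Min): min(-36, 8, 7) = -36
B (Max): max(-11, -23, -36) = -11
G (Min): min(-1, -38, -45) = -45
H (Min): min(-31, -41, 7) = -41
I (Min): min(40, 19, -9) = -9
F (Max): max(-45, -41, -9) = -9
K (Min): min(-28, -33, -46) = -46
L (Min): min(-25, -34, -34) = -34
J (Max): max(-46, -34, -21) = -21
Root (Min): min(-11, -9, -21) = -21
Min picks the child with the lowest value: J (value -21).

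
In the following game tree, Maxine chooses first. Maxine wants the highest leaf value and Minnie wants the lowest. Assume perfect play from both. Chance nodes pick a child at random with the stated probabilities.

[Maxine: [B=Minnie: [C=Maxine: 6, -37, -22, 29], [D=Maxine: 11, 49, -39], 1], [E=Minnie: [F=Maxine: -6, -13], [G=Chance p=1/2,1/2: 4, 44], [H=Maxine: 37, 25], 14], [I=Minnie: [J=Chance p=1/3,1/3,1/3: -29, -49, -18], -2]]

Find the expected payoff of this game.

1

C (Maxine): max(6, -37, -22, 29) = 29
D (Maxine): max(11, 49, -39) = 49
B (Minnie): min(29, 49, 1) = 1
F (Maxine): max(-6, -13) = -6
G (Chance): 1/2·4 + 1/2·44 = 24
H (Maxine): max(37, 25) = 37
E (Minnie): min(-6, 24, 37, 14) = -6
J (Chance): 1/3·-29 + 1/3·-49 + 1/3·-18 = -32
I (Minnie): min(-32, -2) = -32
Root (Maxine): max(1, -6, -32) = 1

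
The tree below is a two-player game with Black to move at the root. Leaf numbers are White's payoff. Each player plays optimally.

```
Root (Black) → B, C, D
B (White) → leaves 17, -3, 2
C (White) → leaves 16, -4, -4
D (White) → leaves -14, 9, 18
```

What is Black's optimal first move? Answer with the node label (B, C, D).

B (White): max(17, -3, 2) = 17
C (White): max(16, -4, -4) = 16
D (White): max(-14, 9, 18) = 18
Root (Black): min(17, 16, 18) = 16
Black picks the child with the lowest value: C (value 16).

C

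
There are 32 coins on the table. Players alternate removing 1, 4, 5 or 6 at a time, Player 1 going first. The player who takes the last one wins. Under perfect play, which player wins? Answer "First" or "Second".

First

Positions where the player to move wins (W) vs loses (L):
i:   0  1  2  3  4  5  6  7  8  9 10 11 12 13 14 15 16 17 18 19 20 21 22 23 24 25 26 27 28 29 30 31 32
     L  W  L  W  W  W  W  W  W  L  W  L  W  W  W  W  W  W  L  W  L  W  W  W  W  W  W  L  W  L  W  W  W
Position 32 is W, so the first player wins.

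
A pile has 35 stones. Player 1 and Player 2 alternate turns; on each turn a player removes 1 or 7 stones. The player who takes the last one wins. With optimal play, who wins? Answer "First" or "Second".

Positions where the player to move wins (W) vs loses (L):
i:   0  1  2  3  4  5  6  7  8  9 10 11 12 13 14 15 16 17 18 19 20 21 22 23 24 25 26 27 28 29 30 31 32 33 34 35
     L  W  L  W  L  W  L  W  L  W  L  W  L  W  L  W  L  W  L  W  L  W  L  W  L  W  L  W  L  W  L  W  L  W  L  W
Position 35 is W, so the first player wins.

First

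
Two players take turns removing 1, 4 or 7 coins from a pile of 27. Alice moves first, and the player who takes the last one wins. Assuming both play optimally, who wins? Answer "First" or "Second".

First

i:   0  1  2  3  4  5  6  7  8  9 10 11 12 13 14 15 16 17 18 19 20 21 22 23 24 25 26 27
     L  W  L  W  W  L  W  W  L  W  L  W  W  L  W  W  L  W  L  W  W  L  W  W  L  W  L  W
Position 27 is W, so the first player wins.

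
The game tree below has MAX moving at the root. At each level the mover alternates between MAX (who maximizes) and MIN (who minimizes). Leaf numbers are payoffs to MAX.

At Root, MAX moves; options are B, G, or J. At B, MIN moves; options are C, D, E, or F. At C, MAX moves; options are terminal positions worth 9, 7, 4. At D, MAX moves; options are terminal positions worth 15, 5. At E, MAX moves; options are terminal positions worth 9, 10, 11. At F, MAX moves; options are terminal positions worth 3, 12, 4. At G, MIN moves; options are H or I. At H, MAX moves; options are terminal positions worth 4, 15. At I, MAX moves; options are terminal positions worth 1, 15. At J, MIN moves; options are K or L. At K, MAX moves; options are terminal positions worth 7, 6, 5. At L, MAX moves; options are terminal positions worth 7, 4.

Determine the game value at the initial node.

C (MAX): max(9, 7, 4) = 9
D (MAX): max(15, 5) = 15
E (MAX): max(9, 10, 11) = 11
F (MAX): max(3, 12, 4) = 12
B (MIN): min(9, 15, 11, 12) = 9
H (MAX): max(4, 15) = 15
I (MAX): max(1, 15) = 15
G (MIN): min(15, 15) = 15
K (MAX): max(7, 6, 5) = 7
L (MAX): max(7, 4) = 7
J (MIN): min(7, 7) = 7
Root (MAX): max(9, 15, 7) = 15

15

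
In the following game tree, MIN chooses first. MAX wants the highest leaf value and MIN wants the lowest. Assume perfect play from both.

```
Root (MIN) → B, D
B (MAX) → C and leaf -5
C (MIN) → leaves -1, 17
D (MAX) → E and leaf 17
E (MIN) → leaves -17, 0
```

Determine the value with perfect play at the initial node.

C (MIN): min(-1, 17) = -1
B (MAX): max(-1, -5) = -1
E (MIN): min(-17, 0) = -17
D (MAX): max(-17, 17) = 17
Root (MIN): min(-1, 17) = -1

-1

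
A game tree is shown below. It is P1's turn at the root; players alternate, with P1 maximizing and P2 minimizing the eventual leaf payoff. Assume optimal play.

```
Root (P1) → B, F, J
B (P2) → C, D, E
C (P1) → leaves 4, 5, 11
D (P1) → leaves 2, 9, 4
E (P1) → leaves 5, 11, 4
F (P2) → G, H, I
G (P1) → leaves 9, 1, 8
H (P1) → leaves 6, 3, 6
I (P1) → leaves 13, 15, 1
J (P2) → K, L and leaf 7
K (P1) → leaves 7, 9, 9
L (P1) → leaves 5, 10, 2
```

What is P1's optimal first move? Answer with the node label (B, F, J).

B

C (P1): max(4, 5, 11) = 11
D (P1): max(2, 9, 4) = 9
E (P1): max(5, 11, 4) = 11
B (P2): min(11, 9, 11) = 9
G (P1): max(9, 1, 8) = 9
H (P1): max(6, 3, 6) = 6
I (P1): max(13, 15, 1) = 15
F (P2): min(9, 6, 15) = 6
K (P1): max(7, 9, 9) = 9
L (P1): max(5, 10, 2) = 10
J (P2): min(9, 10, 7) = 7
Root (P1): max(9, 6, 7) = 9
P1 picks the child with the highest value: B (value 9).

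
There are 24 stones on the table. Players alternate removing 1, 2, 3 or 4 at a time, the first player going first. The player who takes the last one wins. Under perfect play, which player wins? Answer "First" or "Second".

First

Compute winning (W) and losing (L) positions by backward induction:
i:   0  1  2  3  4  5  6  7  8  9 10 11 12 13 14 15 16 17 18 19 20 21 22 23 24
     L  W  W  W  W  L  W  W  W  W  L  W  W  W  W  L  W  W  W  W  L  W  W  W  W
Position 24 is W, so the first player wins.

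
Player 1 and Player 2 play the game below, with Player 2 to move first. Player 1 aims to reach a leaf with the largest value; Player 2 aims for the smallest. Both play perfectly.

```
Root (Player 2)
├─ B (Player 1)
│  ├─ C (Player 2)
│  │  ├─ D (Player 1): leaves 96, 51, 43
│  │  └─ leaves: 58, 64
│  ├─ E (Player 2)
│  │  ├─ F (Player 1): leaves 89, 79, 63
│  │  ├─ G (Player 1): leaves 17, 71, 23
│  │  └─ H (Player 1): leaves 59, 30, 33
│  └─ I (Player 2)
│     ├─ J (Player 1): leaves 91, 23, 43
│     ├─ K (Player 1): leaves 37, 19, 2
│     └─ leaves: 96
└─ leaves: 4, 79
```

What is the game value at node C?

58

D: max(96, 51, 43) = 96
C: min(96, 58, 64) = 58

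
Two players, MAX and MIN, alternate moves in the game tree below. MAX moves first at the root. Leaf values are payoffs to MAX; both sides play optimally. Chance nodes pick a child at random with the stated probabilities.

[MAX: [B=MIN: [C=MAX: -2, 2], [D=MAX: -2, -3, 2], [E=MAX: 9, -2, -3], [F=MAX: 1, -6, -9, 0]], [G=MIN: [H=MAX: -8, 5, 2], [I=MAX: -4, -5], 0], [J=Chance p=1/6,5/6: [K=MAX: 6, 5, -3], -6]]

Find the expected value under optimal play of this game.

C (MAX): max(-2, 2) = 2
D (MAX): max(-2, -3, 2) = 2
E (MAX): max(9, -2, -3) = 9
F (MAX): max(1, -6, -9, 0) = 1
B (MIN): min(2, 2, 9, 1) = 1
H (MAX): max(-8, 5, 2) = 5
I (MAX): max(-4, -5) = -4
G (MIN): min(5, -4, 0) = -4
K (MAX): max(6, 5, -3) = 6
J (Chance): 1/6·6 + 5/6·-6 = -4
Root (MAX): max(1, -4, -4) = 1

1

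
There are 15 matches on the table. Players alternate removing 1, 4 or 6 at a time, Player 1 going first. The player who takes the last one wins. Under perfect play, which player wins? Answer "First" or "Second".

Mark each pile size as W (mover wins) or L (mover loses):
i:   0  1  2  3  4  5  6  7  8  9 10 11 12 13 14 15
     L  W  L  W  W  L  W  L  W  W  L  W  L  W  W  L
Position 15 is L, so the second player wins.

Second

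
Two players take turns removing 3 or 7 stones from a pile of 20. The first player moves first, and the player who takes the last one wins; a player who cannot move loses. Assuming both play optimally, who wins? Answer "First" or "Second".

Second

i:   0  1  2  3  4  5  6  7  8  9 10 11 12 13 14 15 16 17 18 19 20
     L  L  L  W  W  W  L  W  W  W  L  L  L  W  W  W  L  W  W  W  L
Position 20 is L, so the second player wins.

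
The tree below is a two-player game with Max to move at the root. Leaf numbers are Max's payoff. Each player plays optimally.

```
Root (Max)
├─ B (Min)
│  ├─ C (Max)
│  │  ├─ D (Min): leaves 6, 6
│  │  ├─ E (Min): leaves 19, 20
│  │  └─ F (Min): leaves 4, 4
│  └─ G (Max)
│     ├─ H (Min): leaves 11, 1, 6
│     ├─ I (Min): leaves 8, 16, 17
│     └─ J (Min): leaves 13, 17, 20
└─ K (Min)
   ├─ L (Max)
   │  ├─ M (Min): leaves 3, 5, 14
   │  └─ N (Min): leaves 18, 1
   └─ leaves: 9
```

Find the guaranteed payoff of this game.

D (Min): min(6, 6) = 6
E (Min): min(19, 20) = 19
F (Min): min(4, 4) = 4
C (Max): max(6, 19, 4) = 19
H (Min): min(11, 1, 6) = 1
I (Min): min(8, 16, 17) = 8
J (Min): min(13, 17, 20) = 13
G (Max): max(1, 8, 13) = 13
B (Min): min(19, 13) = 13
M (Min): min(3, 5, 14) = 3
N (Min): min(18, 1) = 1
L (Max): max(3, 1) = 3
K (Min): min(3, 9) = 3
Root (Max): max(13, 3) = 13

13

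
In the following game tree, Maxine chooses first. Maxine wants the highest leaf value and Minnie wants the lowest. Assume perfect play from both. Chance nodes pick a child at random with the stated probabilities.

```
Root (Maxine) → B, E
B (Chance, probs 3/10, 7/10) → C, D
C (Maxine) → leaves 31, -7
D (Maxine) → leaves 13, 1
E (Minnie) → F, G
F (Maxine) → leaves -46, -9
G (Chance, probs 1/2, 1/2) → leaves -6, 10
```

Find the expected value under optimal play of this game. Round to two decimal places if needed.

18.4

C (Maxine): max(31, -7) = 31
D (Maxine): max(13, 1) = 13
B (Chance): 3/10·31 + 7/10·13 = 18.4
F (Maxine): max(-46, -9) = -9
G (Chance): 1/2·-6 + 1/2·10 = 2
E (Minnie): min(-9, 2) = -9
Root (Maxine): max(18.4, -9) = 18.4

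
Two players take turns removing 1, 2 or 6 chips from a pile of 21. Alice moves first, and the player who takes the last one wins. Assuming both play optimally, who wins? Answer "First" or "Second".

Mark each pile size as W (mover wins) or L (mover loses):
i:   0  1  2  3  4  5  6  7  8  9 10 11 12 13 14 15 16 17 18 19 20 21
     L  W  W  L  W  W  W  L  W  W  L  W  W  W  L  W  W  L  W  W  W  L
Position 21 is L, so the second player wins.

Second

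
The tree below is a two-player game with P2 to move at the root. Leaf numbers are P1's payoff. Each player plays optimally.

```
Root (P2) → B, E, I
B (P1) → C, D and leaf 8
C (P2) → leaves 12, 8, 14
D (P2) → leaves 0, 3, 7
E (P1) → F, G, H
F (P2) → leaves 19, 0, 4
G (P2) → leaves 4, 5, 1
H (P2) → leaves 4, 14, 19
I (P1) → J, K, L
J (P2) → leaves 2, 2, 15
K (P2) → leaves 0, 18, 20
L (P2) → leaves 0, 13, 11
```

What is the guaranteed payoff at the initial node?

C (P2): min(12, 8, 14) = 8
D (P2): min(0, 3, 7) = 0
B (P1): max(8, 0, 8) = 8
F (P2): min(19, 0, 4) = 0
G (P2): min(4, 5, 1) = 1
H (P2): min(4, 14, 19) = 4
E (P1): max(0, 1, 4) = 4
J (P2): min(2, 2, 15) = 2
K (P2): min(0, 18, 20) = 0
L (P2): min(0, 13, 11) = 0
I (P1): max(2, 0, 0) = 2
Root (P2): min(8, 4, 2) = 2

2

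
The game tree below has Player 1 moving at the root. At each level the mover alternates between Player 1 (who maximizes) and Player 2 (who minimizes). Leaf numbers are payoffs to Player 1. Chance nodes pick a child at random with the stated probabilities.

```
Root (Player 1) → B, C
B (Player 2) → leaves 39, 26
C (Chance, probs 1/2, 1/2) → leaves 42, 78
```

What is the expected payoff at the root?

B (Player 2): min(39, 26) = 26
C (Chance): 1/2·42 + 1/2·78 = 60
Root (Player 1): max(26, 60) = 60

60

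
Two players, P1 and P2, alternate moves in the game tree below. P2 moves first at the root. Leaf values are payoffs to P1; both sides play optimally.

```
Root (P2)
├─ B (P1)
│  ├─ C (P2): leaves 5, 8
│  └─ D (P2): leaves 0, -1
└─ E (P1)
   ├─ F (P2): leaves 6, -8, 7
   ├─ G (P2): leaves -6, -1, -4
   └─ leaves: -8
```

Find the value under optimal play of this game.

C (P2): min(5, 8) = 5
D (P2): min(0, -1) = -1
B (P1): max(5, -1) = 5
F (P2): min(6, -8, 7) = -8
G (P2): min(-6, -1, -4) = -6
E (P1): max(-8, -6, -8) = -6
Root (P2): min(5, -6) = -6

-6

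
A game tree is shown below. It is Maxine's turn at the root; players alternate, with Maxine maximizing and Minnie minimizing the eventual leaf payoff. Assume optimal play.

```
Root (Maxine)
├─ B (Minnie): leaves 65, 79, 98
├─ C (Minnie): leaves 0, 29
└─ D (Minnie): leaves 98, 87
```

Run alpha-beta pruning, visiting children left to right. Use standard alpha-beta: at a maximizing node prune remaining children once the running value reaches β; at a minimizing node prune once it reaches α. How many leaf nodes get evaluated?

B [α=-∞,β=+∞]: v=65
C [α=65,β=+∞]: v=0 after child 1 ≤ α → α-cutoff, skip 1
D [α=65,β=+∞]: v=87
Root [α=-∞,β=+∞]: v=87
Leaves evaluated: 6 of 7.

6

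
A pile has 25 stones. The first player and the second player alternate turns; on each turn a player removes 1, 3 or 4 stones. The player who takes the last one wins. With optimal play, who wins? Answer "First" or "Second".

First

W/L table (W = player to move can force a win):
i:   0  1  2  3  4  5  6  7  8  9 10 11 12 13 14 15 16 17 18 19 20 21 22 23 24 25
     L  W  L  W  W  W  W  L  W  L  W  W  W  W  L  W  L  W  W  W  W  L  W  L  W  W
Position 25 is W, so the first player wins.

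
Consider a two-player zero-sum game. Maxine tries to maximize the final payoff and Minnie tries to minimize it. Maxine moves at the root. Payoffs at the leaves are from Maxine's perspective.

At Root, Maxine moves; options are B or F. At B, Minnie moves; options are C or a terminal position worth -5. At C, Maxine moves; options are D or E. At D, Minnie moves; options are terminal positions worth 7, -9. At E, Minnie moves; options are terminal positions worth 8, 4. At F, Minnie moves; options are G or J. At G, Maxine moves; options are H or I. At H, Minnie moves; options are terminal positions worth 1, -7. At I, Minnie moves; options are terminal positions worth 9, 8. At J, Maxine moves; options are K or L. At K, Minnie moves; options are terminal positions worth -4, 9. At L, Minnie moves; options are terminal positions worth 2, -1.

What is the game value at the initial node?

D (Minnie): min(7, -9) = -9
E (Minnie): min(8, 4) = 4
C (Maxine): max(-9, 4) = 4
B (Minnie): min(4, -5) = -5
H (Minnie): min(1, -7) = -7
I (Minnie): min(9, 8) = 8
G (Maxine): max(-7, 8) = 8
K (Minnie): min(-4, 9) = -4
L (Minnie): min(2, -1) = -1
J (Maxine): max(-4, -1) = -1
F (Minnie): min(8, -1) = -1
Root (Maxine): max(-5, -1) = -1

-1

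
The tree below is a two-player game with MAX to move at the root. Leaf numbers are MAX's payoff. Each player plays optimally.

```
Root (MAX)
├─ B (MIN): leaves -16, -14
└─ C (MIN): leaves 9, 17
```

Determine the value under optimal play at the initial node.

B (MIN): min(-16, -14) = -16
C (MIN): min(9, 17) = 9
Root (MAX): max(-16, 9) = 9

9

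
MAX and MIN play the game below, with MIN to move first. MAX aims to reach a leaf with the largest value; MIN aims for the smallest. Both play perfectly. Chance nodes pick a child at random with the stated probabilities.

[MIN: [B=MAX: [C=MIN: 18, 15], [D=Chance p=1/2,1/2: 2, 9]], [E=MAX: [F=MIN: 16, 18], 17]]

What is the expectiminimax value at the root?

C (MIN): min(18, 15) = 15
D (Chance): 1/2·2 + 1/2·9 = 5.5
B (MAX): max(15, 5.5) = 15
F (MIN): min(16, 18) = 16
E (MAX): max(16, 17) = 17
Root (MIN): min(15, 17) = 15

15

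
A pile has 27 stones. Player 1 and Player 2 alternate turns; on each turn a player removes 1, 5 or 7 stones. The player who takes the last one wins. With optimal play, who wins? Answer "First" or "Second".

Positions where the player to move wins (W) vs loses (L):
i:   0  1  2  3  4  5  6  7  8  9 10 11 12 13 14 15 16 17 18 19 20 21 22 23 24 25 26 27
     L  W  L  W  L  W  L  W  L  W  L  W  L  W  L  W  L  W  L  W  L  W  L  W  L  W  L  W
Position 27 is W, so the first player wins.

First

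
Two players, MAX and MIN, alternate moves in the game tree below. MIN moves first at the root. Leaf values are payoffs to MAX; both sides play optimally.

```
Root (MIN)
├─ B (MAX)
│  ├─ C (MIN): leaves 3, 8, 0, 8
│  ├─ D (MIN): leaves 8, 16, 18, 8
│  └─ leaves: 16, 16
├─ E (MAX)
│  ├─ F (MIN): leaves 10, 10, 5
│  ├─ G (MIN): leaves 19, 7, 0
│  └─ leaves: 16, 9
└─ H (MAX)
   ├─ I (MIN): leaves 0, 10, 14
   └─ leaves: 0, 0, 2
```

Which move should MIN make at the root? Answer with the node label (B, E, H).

H

C (MIN): min(3, 8, 0, 8) = 0
D (MIN): min(8, 16, 18, 8) = 8
B (MAX): max(0, 8, 16, 16) = 16
F (MIN): min(10, 10, 5) = 5
G (MIN): min(19, 7, 0) = 0
E (MAX): max(5, 0, 16, 9) = 16
I (MIN): min(0, 10, 14) = 0
H (MAX): max(0, 0, 0, 2) = 2
Root (MIN): min(16, 16, 2) = 2
MIN picks the child with the lowest value: H (value 2).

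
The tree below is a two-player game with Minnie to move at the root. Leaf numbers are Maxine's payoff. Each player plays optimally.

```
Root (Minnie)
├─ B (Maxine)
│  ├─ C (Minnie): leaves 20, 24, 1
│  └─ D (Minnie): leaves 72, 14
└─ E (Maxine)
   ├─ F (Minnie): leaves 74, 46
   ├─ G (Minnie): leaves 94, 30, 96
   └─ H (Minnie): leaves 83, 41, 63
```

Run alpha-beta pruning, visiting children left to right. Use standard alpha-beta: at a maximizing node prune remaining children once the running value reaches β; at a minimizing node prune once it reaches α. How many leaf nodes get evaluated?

7

C [α=-∞,β=+∞]: v=1
D [α=1,β=+∞]: v=14
B [α=-∞,β=+∞]: v=14
F [α=-∞,β=14]: v=46
E [α=-∞,β=14]: v=46 after child 1 ≥ β → β-cutoff, skip 2
Root [α=-∞,β=+∞]: v=14
Leaves evaluated: 7 of 13.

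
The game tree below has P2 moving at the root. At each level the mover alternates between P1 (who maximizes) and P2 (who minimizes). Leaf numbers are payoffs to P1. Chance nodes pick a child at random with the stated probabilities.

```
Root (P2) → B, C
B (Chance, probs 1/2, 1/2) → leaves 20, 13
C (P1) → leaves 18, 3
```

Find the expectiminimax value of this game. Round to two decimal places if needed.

B (Chance): 1/2·20 + 1/2·13 = 16.5
C (P1): max(18, 3) = 18
Root (P2): min(16.5, 18) = 16.5

16.5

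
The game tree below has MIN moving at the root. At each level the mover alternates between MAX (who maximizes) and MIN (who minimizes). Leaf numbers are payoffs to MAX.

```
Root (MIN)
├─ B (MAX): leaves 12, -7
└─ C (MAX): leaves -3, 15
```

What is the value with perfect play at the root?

B (MAX): max(12, -7) = 12
C (MAX): max(-3, 15) = 15
Root (MIN): min(12, 15) = 12

12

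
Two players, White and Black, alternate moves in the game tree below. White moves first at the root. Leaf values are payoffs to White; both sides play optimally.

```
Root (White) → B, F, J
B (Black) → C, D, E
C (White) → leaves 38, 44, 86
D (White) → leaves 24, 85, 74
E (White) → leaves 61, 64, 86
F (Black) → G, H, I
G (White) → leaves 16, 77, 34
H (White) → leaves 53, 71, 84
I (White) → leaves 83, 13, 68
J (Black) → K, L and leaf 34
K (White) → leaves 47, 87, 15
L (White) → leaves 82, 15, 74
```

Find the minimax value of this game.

85

C (White): max(38, 44, 86) = 86
D (White): max(24, 85, 74) = 85
E (White): max(61, 64, 86) = 86
B (Black): min(86, 85, 86) = 85
G (White): max(16, 77, 34) = 77
H (White): max(53, 71, 84) = 84
I (White): max(83, 13, 68) = 83
F (Black): min(77, 84, 83) = 77
K (White): max(47, 87, 15) = 87
L (White): max(82, 15, 74) = 82
J (Black): min(87, 82, 34) = 34
Root (White): max(85, 77, 34) = 85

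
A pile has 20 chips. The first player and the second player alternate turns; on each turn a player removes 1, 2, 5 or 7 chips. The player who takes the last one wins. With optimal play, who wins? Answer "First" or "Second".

First

W/L table (W = player to move can force a win):
i:   0  1  2  3  4  5  6  7  8  9 10 11 12 13 14 15 16 17 18 19 20
     L  W  W  L  W  W  L  W  W  L  W  W  L  W  W  L  W  W  L  W  W
Position 20 is W, so the first player wins.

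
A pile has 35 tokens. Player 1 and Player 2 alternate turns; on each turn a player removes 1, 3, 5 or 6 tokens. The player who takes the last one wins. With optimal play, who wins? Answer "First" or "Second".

Compute winning (W) and losing (L) positions by backward induction:
i:   0  1  2  3  4  5  6  7  8  9 10 11 12 13 14 15 16 17 18 19 20 21 22 23 24 25 26 27 28 29 30 31 32 33 34 35
     L  W  L  W  L  W  W  W  W  W  W  L  W  L  W  L  W  W  W  W  W  W  L  W  L  W  L  W  W  W  W  W  W  L  W  L
Position 35 is L, so the second player wins.

Second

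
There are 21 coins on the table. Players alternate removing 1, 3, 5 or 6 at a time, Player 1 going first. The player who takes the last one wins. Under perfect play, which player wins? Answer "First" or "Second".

Compute winning (W) and losing (L) positions by backward induction:
i:   0  1  2  3  4  5  6  7  8  9 10 11 12 13 14 15 16 17 18 19 20 21
     L  W  L  W  L  W  W  W  W  W  W  L  W  L  W  L  W  W  W  W  W  W
Position 21 is W, so the first player wins.

First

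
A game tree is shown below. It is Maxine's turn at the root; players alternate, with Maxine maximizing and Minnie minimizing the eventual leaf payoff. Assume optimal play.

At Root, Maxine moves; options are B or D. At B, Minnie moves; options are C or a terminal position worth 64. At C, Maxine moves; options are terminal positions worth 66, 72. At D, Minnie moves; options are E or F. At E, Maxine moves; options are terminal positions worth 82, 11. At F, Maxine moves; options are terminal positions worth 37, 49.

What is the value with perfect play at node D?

49

E: max(82, 11) = 82
F: max(37, 49) = 49
D: min(82, 49) = 49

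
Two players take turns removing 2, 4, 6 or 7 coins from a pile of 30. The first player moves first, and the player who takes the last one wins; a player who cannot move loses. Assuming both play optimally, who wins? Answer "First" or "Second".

First

Mark each pile size as W (mover wins) or L (mover loses):
i:   0  1  2  3  4  5  6  7  8  9 10 11 12 13 14 15 16 17 18 19 20 21 22 23 24 25 26 27 28 29 30
     L  L  W  W  W  W  W  W  W  L  L  W  W  W  W  W  W  W  L  L  W  W  W  W  W  W  W  L  L  W  W
Position 30 is W, so the first player wins.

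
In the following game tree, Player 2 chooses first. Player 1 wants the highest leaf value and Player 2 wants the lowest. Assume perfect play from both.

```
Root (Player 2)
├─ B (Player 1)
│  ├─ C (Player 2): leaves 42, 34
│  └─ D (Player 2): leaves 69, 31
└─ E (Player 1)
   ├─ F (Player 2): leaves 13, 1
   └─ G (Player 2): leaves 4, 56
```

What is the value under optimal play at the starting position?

4

C (Player 2): min(42, 34) = 34
D (Player 2): min(69, 31) = 31
B (Player 1): max(34, 31) = 34
F (Player 2): min(13, 1) = 1
G (Player 2): min(4, 56) = 4
E (Player 1): max(1, 4) = 4
Root (Player 2): min(34, 4) = 4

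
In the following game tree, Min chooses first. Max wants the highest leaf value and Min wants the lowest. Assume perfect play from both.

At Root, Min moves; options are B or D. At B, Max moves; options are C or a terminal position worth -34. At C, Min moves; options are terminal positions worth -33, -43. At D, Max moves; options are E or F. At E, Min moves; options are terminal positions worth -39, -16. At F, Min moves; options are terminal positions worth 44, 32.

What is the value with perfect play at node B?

C: min(-33, -43) = -43
B: max(-43, -34) = -34

-34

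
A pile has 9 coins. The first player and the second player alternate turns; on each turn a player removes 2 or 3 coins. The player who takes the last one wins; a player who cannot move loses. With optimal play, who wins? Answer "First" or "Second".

Compute winning (W) and losing (L) positions by backward induction:
i:   0  1  2  3  4  5  6  7  8  9
     L  L  W  W  W  L  L  W  W  W
Position 9 is W, so the first player wins.

First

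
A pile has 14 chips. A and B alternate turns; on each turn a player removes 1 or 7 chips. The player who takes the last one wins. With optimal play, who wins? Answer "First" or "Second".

Second

i:   0  1  2  3  4  5  6  7  8  9 10 11 12 13 14
     L  W  L  W  L  W  L  W  L  W  L  W  L  W  L
Position 14 is L, so the second player wins.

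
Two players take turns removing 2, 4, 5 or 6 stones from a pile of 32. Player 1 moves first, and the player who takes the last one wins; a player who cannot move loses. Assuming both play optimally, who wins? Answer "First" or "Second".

Second

Compute winning (W) and losing (L) positions by backward induction:
i:   0  1  2  3  4  5  6  7  8  9 10 11 12 13 14 15 16 17 18 19 20 21 22 23 24 25 26 27 28 29 30 31 32
     L  L  W  W  W  W  W  W  L  L  W  W  W  W  W  W  L  L  W  W  W  W  W  W  L  L  W  W  W  W  W  W  L
Position 32 is L, so the second player wins.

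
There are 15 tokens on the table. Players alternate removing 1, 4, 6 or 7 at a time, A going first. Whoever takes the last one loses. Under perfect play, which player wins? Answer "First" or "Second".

First

Positions where the player to move wins (W) vs loses (L):
i:   0  1  2  3  4  5  6  7  8  9 10 11 12 13 14 15
     W  L  W  L  W  W  L  W  W  W  W  L  W  W  L  W
Position 15 is W, so the first player wins.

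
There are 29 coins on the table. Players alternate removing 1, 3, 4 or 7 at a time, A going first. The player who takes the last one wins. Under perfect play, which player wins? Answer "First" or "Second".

First

W/L table (W = player to move can force a win):
i:   0  1  2  3  4  5  6  7  8  9 10 11 12 13 14 15 16 17 18 19 20 21 22 23 24 25 26 27 28 29
     L  W  L  W  W  W  W  W  L  W  L  W  W  W  W  W  L  W  L  W  W  W  W  W  L  W  L  W  W  W
Position 29 is W, so the first player wins.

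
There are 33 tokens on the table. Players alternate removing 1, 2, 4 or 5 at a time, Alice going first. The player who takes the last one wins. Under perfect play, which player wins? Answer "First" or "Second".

Second

i:   0  1  2  3  4  5  6  7  8  9 10 11 12 13 14 15 16 17 18 19 20 21 22 23 24 25 26 27 28 29 30 31 32 33
     L  W  W  L  W  W  L  W  W  L  W  W  L  W  W  L  W  W  L  W  W  L  W  W  L  W  W  L  W  W  L  W  W  L
Position 33 is L, so the second player wins.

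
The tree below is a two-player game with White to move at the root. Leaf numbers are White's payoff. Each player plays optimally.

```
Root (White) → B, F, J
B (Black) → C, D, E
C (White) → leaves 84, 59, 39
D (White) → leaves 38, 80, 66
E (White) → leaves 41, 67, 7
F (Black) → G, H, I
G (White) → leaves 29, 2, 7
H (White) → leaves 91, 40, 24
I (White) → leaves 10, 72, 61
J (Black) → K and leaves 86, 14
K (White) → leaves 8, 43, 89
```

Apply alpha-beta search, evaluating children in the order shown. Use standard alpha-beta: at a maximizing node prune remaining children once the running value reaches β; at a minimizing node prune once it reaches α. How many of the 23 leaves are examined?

17

C [α=-∞,β=+∞]: v=84
D [α=-∞,β=84]: v=80
E [α=-∞,β=80]: v=67
B [α=-∞,β=+∞]: v=67
G [α=67,β=+∞]: v=29
F [α=67,β=+∞]: v=29 after child 1 ≤ α → α-cutoff, skip 2
K [α=67,β=+∞]: v=89
J [α=67,β=+∞]: v=14
Root [α=-∞,β=+∞]: v=67
Leaves evaluated: 17 of 23.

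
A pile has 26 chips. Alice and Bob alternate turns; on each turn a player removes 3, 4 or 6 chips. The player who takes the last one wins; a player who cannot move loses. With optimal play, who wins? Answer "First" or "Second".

Positions where the player to move wins (W) vs loses (L):
i:   0  1  2  3  4  5  6  7  8  9 10 11 12 13 14 15 16 17 18 19 20 21 22 23 24 25 26
     L  L  L  W  W  W  W  W  W  L  L  L  W  W  W  W  W  W  L  L  L  W  W  W  W  W  W
Position 26 is W, so the first player wins.

First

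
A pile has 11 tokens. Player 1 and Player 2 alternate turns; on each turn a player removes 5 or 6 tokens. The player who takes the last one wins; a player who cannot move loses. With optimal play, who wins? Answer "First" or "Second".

Second

Positions where the player to move wins (W) vs loses (L):
i:   0  1  2  3  4  5  6  7  8  9 10 11
     L  L  L  L  L  W  W  W  W  W  W  L
Position 11 is L, so the second player wins.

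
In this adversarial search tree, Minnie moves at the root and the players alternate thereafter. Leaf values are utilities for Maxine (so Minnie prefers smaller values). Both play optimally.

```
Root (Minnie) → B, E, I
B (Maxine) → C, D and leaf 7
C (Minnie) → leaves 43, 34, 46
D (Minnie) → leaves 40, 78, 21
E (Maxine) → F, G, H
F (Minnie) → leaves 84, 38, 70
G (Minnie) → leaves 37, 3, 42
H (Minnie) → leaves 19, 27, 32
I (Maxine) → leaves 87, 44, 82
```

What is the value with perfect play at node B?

C: min(43, 34, 46) = 34
D: min(40, 78, 21) = 21
B: max(34, 21, 7) = 34

34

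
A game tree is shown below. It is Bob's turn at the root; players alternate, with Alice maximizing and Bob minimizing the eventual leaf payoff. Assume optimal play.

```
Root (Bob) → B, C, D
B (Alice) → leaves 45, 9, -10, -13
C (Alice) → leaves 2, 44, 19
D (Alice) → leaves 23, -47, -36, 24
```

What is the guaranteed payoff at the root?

24

B (Alice): max(45, 9, -10, -13) = 45
C (Alice): max(2, 44, 19) = 44
D (Alice): max(23, -47, -36, 24) = 24
Root (Bob): min(45, 44, 24) = 24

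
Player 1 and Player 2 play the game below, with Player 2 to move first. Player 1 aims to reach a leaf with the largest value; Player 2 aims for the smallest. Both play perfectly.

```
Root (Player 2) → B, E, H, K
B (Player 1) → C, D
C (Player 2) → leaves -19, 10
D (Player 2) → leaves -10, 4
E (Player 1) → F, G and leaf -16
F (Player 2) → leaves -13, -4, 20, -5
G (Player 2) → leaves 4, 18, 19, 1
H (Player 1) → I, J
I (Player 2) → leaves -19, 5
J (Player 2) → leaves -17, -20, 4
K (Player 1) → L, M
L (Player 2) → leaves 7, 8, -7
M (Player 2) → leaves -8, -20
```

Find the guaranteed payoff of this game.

C (Player 2): min(-19, 10) = -19
D (Player 2): min(-10, 4) = -10
B (Player 1): max(-19, -10) = -10
F (Player 2): min(-13, -4, 20, -5) = -13
G (Player 2): min(4, 18, 19, 1) = 1
E (Player 1): max(-13, 1, -16) = 1
I (Player 2): min(-19, 5) = -19
J (Player 2): min(-17, -20, 4) = -20
H (Player 1): max(-19, -20) = -19
L (Player 2): min(7, 8, -7) = -7
M (Player 2): min(-8, -20) = -20
K (Player 1): max(-7, -20) = -7
Root (Player 2): min(-10, 1, -19, -7) = -19

-19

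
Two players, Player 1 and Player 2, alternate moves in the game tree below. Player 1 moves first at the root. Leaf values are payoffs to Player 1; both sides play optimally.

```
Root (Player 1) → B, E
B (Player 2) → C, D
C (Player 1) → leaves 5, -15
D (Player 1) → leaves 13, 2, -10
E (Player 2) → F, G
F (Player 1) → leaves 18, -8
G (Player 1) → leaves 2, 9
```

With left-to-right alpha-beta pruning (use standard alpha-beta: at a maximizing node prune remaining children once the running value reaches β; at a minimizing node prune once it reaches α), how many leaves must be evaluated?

7

C [α=-∞,β=+∞]: v=5
D [α=-∞,β=5]: v=13 after child 1 ≥ β → β-cutoff, skip 2
B [α=-∞,β=+∞]: v=5
F [α=5,β=+∞]: v=18
G [α=5,β=18]: v=9
E [α=5,β=+∞]: v=9
Root [α=-∞,β=+∞]: v=9
Leaves evaluated: 7 of 9.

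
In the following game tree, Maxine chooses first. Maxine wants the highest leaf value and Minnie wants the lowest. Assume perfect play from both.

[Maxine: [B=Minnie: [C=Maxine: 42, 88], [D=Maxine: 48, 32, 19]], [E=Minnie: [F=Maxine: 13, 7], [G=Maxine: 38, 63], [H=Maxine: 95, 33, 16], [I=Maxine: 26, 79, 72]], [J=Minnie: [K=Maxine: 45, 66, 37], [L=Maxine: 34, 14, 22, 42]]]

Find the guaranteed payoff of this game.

48

C (Maxine): max(42, 88) = 88
D (Maxine): max(48, 32, 19) = 48
B (Minnie): min(88, 48) = 48
F (Maxine): max(13, 7) = 13
G (Maxine): max(38, 63) = 63
H (Maxine): max(95, 33, 16) = 95
I (Maxine): max(26, 79, 72) = 79
E (Minnie): min(13, 63, 95, 79) = 13
K (Maxine): max(45, 66, 37) = 66
L (Maxine): max(34, 14, 22, 42) = 42
J (Minnie): min(66, 42) = 42
Root (Maxine): max(48, 13, 42) = 48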